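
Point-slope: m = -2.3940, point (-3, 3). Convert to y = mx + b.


y - 3 = -2.3940(x + 3)
y = -2.3940x + 3 + 2.3940*(-3)
y = -2.3940x - 4.1820

y = -2.3940x - 4.1820


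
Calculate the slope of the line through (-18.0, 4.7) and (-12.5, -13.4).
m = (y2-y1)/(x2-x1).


dy = -13.4 - 4.7 = -18.1
dx = -12.5 + 18.0 = 5.5
m = -18.1/5.5 = -3.2909

m = -3.2909


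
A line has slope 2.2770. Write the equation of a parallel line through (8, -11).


Parallel lines have equal slopes.
m2 = 2.2770
b2 = -11 - 2.2770*8 = -29.2160

y = 2.2770x - 29.2160


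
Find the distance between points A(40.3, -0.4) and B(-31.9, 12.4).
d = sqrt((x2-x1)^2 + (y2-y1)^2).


dx = -31.9 - 40.3 = -72.2
dy = 12.4 + 0.4 = 12.8
d = sqrt(5212.84 + 163.84) = sqrt(5376.68) = 73.3258

73.3258


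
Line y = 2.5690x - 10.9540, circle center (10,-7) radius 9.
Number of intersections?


Substitute y = 2.5690x - 10.9540: (x-10)^2 + (2.5690x- 10.9540+ 7)^2 = 81
Expand to Ax^2 + Bx + C = 0, where b-k = -3.954
A = 1+m^2 = 7.599761
B = 2(m(b-k) - h) = 2(2.5690*(-3.954) - 10) = -40.315652
C = h^2 + (b-k)^2 - r^2 = 100 + 15.634116 - 81 = 34.634116
disc = B^2-4AC = 1625.3518 - 1052.8440 = 572.5078
disc > 0

2 intersection points


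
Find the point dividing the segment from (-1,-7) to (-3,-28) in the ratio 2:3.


Px = (2*(-3) + 3*(-1))/5 = -9/5 = -1.8000
Py = (2*(-28) + 3*(-7))/5 = -77/5 = -15.4000

P = (-1.8000, -15.4000)


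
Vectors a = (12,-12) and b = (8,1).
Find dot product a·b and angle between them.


a·b = 12*8 - 12*1 = 96 - 12 = 84
|a| = sqrt(144+144) = 16.9706
|b| = sqrt(64+1) = 8.0623
cos(theta) = 84/(sqrt(288)*sqrt(65)) = 84/sqrt(18720) = 0.613941
theta = arccos(84/sqrt(18720)) = 52.1250 degrees

a·b = 84, theta = 52.1250 deg


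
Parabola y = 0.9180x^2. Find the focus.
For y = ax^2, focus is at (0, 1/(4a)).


a = 0.9180
4a = 3.6720
focus = (0, 1/3.6720) = (0, 0.2723)

Focus = (0, 0.2723)


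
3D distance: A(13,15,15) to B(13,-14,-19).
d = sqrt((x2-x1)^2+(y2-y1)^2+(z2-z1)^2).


dx=0, dy=-29, dz=-34
d = sqrt(0+841+1156) = sqrt(1997) = 44.6878

44.6878


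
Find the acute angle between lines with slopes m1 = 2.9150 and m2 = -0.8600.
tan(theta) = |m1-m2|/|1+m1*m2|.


m1-m2 = 3.775
1+m1*m2 = -1.5069
tan(theta) = |3.775/(-1.5069)| = 2.505143
theta = arctan(|3.775/(-1.5069)|) = 68.2392 degrees (acute angle)

68.2392 degrees


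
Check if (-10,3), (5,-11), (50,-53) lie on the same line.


-10*(-11+ 53) + 5*(-53-3) + 50*(3+ 11)
= -420 - 280 + 700 = 0

Yes, collinear (determinant = 0)


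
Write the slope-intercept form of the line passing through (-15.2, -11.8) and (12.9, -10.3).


m = (1.5)/(28.1) = 0.0534
b = y1 - m*x1 = -11.8 - (1.5*(-15.2))/(28.1) = -11.8 + 0.8114 = -10.9886

y = 0.0534x - 10.9886


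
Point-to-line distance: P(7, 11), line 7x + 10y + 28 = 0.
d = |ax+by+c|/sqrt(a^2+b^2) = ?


|7*7 + 10*11 + 28| = |187| = 187
sqrt(49 + 100) = sqrt(149) = 12.2066
d = 187/sqrt(149) = 15.3196

15.3196


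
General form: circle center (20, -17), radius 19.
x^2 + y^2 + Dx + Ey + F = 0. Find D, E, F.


(x-20)^2 + (y+ 17)^2 = 19^2
D = -2h = -40, E = -2k = 34
F = h^2+k^2-r^2 = 400+289-361 = 328

D = -40, E = 34, F = 328


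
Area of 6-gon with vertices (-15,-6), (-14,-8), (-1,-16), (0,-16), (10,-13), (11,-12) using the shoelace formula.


sum(xi*y_{i+1}) = -15*(-8) - 14*(-16) - 1*(-16) + 0*(-13) + 10*(-12) + 11*(-6) = 174
sum(yi*x_{i+1}) = -6*(-14) - 8*(-1) - 16*0 - 16*10 - 13*11 - 12*(-15) = -31
Area = |174 + 31|/2 = 205/2 = 102.5000

102.5000 sq units


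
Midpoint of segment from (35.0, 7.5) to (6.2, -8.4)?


Mx = (35.0 + 6.2)/2 = 41.2/2 = 20.6000
My = (7.5 - 8.4)/2 = -0.9/2 = -0.4500

(20.6000, -0.4500)


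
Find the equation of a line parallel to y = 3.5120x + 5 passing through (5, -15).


Parallel lines have equal slopes.
m2 = 3.5120
b2 = -15 - 3.5120*5 = -32.5600

y = 3.5120x - 32.5600


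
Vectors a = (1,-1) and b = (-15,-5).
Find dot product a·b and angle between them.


a·b = 1*(-15) - 1*(-5) = -15 + 5 = -10
|a| = sqrt(1+1) = 1.4142
|b| = sqrt(225+25) = 15.8114
cos(theta) = -10/(sqrt(2)*sqrt(250)) = -10/sqrt(500) = -0.447214
theta = arccos(-10/sqrt(500)) = 116.5651 degrees

a·b = -10, theta = 116.5651 deg


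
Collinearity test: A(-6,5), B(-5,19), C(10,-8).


-6*(19+ 8) - 5*(-8-5) + 10*(5-19)
= -162 + 65 - 140 = -237

No, not collinear (determinant = -237)


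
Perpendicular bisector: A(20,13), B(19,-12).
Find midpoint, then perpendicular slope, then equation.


Midpoint = (19.5, 0.5)
Slope of AB = dy/dx = -25/(-1) = 25.0000
Perp slope = -dx/dy = -1/25 = -0.0400
b = My - (perp slope)*Mx = 0.5 + (-1*19.5)/(-25) = 0.5 + 0.7800 = 1.2800

y = -0.0400x + 1.2800


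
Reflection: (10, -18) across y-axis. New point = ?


Reflection rule for y-axis: (-x, y)
(10, -18) -> (-10, -18)

(-10, -18)


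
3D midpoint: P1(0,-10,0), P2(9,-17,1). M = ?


Mx = (0+9)/2 = 4.5000
My = (-10- 17)/2 = -13.5000
Mz = (0+1)/2 = 0.5000

M = (4.5000, -13.5000, 0.5000)


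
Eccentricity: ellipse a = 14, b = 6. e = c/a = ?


c = sqrt(196-36) = sqrt(160) = 12.6491
e = c/a = sqrt(160)/14 = 0.9035

e = 0.9035


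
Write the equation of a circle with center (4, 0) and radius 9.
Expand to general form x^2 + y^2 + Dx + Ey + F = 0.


(x-4)^2 + (y-0)^2 = 9^2
D = -2h = -8, E = -2k = 0
F = h^2+k^2-r^2 = 16+0-81 = -65

x^2 + y^2 - 8x - 65 = 0


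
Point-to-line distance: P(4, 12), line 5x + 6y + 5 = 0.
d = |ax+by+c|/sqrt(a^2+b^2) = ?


|5*4 + 6*12 + 5| = |97| = 97
sqrt(25 + 36) = sqrt(61) = 7.8102
d = 97/sqrt(61) = 12.4196

12.4196


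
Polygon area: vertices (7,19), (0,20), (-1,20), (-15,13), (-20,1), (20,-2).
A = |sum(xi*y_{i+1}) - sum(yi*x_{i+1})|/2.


sum(xi*y_{i+1}) = 7*20 + 0*20 - 1*13 - 15*1 - 20*(-2) + 20*19 = 532
sum(yi*x_{i+1}) = 19*0 + 20*(-1) + 20*(-15) + 13*(-20) + 1*20 - 2*7 = -574
Area = |532 + 574|/2 = 1106/2 = 553.0000

553.0000 sq units


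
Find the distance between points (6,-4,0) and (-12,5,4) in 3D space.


dx=-18, dy=9, dz=4
d = sqrt(324+81+16) = sqrt(421) = 20.5183

20.5183


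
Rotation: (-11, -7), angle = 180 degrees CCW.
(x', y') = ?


cos(180) = -1, sin(180) = 0
x' = -11*(-1) + 7*0 = 11
y' = -11*0 - 7*(-1) = 7

(11, 7)


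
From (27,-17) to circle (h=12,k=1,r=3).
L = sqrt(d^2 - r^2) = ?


d = sqrt((27-12)^2 + (-17-1)^2) = sqrt(225+324) = 23.4307
L = sqrt(549.0000 - 9) = sqrt(540.0000) = 23.2379

23.2379


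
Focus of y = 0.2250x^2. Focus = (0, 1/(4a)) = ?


a = 0.2250
4a = 0.9000
focus = (0, 1/0.9000) = (0, 1.1111)

Focus = (0, 1.1111)


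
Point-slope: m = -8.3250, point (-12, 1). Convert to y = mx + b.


y - 1 = -8.3250(x + 12)
y = -8.3250x + 1 + 8.3250*(-12)
y = -8.3250x - 98.9000

y = -8.3250x - 98.9000


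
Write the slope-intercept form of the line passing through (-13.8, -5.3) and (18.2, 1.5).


m = (6.8)/(32.0) = 0.2125
b = y1 - m*x1 = -5.3 - (6.8*(-13.8))/(32.0) = -5.3 + 2.9325 = -2.3675

y = 0.2125x - 2.3675


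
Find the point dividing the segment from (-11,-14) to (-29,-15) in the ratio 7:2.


Px = (7*(-29) + 2*(-11))/9 = -225/9 = -25.0000
Py = (7*(-15) + 2*(-14))/9 = -133/9 = -14.7778

P = (-25.0000, -14.7778)


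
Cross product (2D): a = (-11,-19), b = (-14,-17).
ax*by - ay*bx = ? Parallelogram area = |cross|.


cross = -11*(-17) + 19*(-14) = 187 - 266 = -79
Parallelogram area = |-79| = 79

cross = -79, parallelogram area = 79


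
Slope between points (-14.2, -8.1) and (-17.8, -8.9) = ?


dy = -8.9 + 8.1 = -0.8
dx = -17.8 + 14.2 = -3.6
m = -0.8/(-3.6) = 0.2222

m = 0.2222


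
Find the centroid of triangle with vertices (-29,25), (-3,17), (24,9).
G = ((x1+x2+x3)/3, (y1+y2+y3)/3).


Gx = (-29- 3+24)/3 = -8/3 = -2.6667
Gy = (25+17+9)/3 = 51/3 = 17.0000

G = (-2.6667, 17.0000)


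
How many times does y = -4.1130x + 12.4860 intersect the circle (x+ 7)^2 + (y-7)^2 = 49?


Substitute y = -4.1130x + 12.4860: (x+ 7)^2 + (-4.1130x+12.4860-7)^2 = 49
Expand to Ax^2 + Bx + C = 0, where b-k = 5.486
A = 1+m^2 = 17.916769
B = 2(m(b-k) - h) = 2(-4.1130*5.486 + 7) = -31.127836
C = h^2 + (b-k)^2 - r^2 = 49 + 30.096196 - 49 = 30.096196
disc = B^2-4AC = 968.9422 - 2156.9064 = -1187.9642
disc < 0

0 intersection points


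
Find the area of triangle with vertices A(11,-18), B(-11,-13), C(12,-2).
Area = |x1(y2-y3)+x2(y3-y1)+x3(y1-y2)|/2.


11*(-13+ 2) = -121
-11*(-2+ 18) = -176
12*(-18+ 13) = -60
sum = -357
Area = |-357|/2 = 178.5000

178.5000 sq units


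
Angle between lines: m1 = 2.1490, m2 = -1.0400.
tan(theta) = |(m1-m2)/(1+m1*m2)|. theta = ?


m1-m2 = 3.189
1+m1*m2 = -1.23496
tan(theta) = |3.189/(-1.23496)| = 2.582270
theta = arctan(|3.189/(-1.23496)|) = 68.8308 degrees (acute angle)

68.8308 degrees


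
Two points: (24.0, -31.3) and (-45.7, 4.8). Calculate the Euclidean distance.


dx = -45.7 - 24.0 = -69.7
dy = 4.8 + 31.3 = 36.1
d = sqrt(4858.09 + 1303.21) = sqrt(6161.3) = 78.4939

78.4939


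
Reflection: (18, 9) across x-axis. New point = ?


Reflection rule for x-axis: (x, -y)
(18, 9) -> (18, -9)

(18, -9)


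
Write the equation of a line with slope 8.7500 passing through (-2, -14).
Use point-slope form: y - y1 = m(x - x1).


y + 14 = 8.7500(x + 2)
y = 8.7500x - 14 - 8.7500*(-2)
y = 8.7500x + 3.5000

y = 8.7500x + 3.5000


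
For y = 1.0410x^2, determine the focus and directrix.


a = 1.0410
1/(4a) = 0.2402
Focus = (0, 0.2402)
Directrix: y = -0.2402

Focus = (0, 0.2402), Directrix: y = -0.2402


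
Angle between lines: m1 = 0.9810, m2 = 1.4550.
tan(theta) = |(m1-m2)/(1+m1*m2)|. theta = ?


m1-m2 = -0.474
1+m1*m2 = 2.427355
tan(theta) = |-0.474/2.427355| = 0.195274
theta = arctan(|-0.474/2.427355|) = 11.0493 degrees (acute angle)

11.0493 degrees


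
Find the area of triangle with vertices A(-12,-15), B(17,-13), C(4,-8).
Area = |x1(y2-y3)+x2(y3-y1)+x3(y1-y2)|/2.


-12*(-13+ 8) = 60
17*(-8+ 15) = 119
4*(-15+ 13) = -8
sum = 171
Area = |171|/2 = 85.5000

85.5000 sq units


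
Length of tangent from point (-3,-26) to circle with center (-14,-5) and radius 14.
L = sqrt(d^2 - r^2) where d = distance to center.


d = sqrt((-3+ 14)^2 + (-26+ 5)^2) = sqrt(121+441) = 23.7065
L = sqrt(562.0000 - 196) = sqrt(366.0000) = 19.1311

19.1311


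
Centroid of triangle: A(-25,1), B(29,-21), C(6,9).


Gx = (-25+29+6)/3 = 10/3 = 3.3333
Gy = (1- 21+9)/3 = -11/3 = -3.6667

G = (3.3333, -3.6667)


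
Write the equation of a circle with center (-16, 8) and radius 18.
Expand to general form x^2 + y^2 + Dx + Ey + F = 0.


(x+ 16)^2 + (y-8)^2 = 18^2
D = -2h = 32, E = -2k = -16
F = h^2+k^2-r^2 = 256+64-324 = -4

x^2 + y^2 + 32x - 16y - 4 = 0


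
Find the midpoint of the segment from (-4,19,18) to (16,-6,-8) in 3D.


Mx = (-4+16)/2 = 6.0000
My = (19- 6)/2 = 6.5000
Mz = (18- 8)/2 = 5.0000

M = (6.0000, 6.5000, 5.0000)


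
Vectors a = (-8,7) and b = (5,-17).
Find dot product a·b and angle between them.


a·b = -8*5 + 7*(-17) = -40 - 119 = -159
|a| = sqrt(64+49) = 10.6301
|b| = sqrt(25+289) = 17.7200
cos(theta) = -159/(sqrt(113)*sqrt(314)) = -159/sqrt(35482) = -0.844098
theta = arccos(-159/sqrt(35482)) = 147.5755 degrees

a·b = -159, theta = 147.5755 deg


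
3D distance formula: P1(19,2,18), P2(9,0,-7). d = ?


dx=-10, dy=-2, dz=-25
d = sqrt(100+4+625) = sqrt(729) = 27.0000

27.0000


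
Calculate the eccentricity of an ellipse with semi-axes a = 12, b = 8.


c = sqrt(144-64) = sqrt(80) = 8.9443
e = c/a = sqrt(80)/12 = 0.7454

e = 0.7454


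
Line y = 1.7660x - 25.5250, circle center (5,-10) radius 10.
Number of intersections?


Substitute y = 1.7660x - 25.5250: (x-5)^2 + (1.7660x- 25.5250+ 10)^2 = 100
Expand to Ax^2 + Bx + C = 0, where b-k = -15.525
A = 1+m^2 = 4.118756
B = 2(m(b-k) - h) = 2(1.7660*(-15.525) - 5) = -64.8343
C = h^2 + (b-k)^2 - r^2 = 25 + 241.025625 - 100 = 166.025625
disc = B^2-4AC = 4203.4865 - 2735.2762 = 1468.2103
disc > 0

2 intersection points


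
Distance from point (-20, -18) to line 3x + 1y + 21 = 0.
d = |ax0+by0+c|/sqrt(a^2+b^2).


|3*(-20) + 1*(-18) + 21| = |-57| = 57
sqrt(9 + 1) = sqrt(10) = 3.1623
d = 57/sqrt(10) = 18.0250

18.0250


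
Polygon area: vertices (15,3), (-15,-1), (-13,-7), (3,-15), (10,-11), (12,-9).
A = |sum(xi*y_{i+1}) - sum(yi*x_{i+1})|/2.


sum(xi*y_{i+1}) = 15*(-1) - 15*(-7) - 13*(-15) + 3*(-11) + 10*(-9) + 12*3 = 198
sum(yi*x_{i+1}) = 3*(-15) - 1*(-13) - 7*3 - 15*10 - 11*12 - 9*15 = -470
Area = |198 + 470|/2 = 668/2 = 334.0000

334.0000 sq units


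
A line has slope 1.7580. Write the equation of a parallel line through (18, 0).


Parallel lines have equal slopes.
m2 = 1.7580
b2 = 0 - 1.7580*18 = -31.6440

y = 1.7580x - 31.6440


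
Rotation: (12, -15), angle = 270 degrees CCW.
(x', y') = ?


cos(270) = 0, sin(270) = -1
x' = 12*0 + 15*(-1) = -15
y' = 12*(-1) - 15*0 = -12

(-15, -12)


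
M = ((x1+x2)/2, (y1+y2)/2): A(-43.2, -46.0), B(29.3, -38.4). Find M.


Mx = (-43.2 + 29.3)/2 = -13.9/2 = -6.9500
My = (-46.0 - 38.4)/2 = -84.4/2 = -42.2000

(-6.9500, -42.2000)


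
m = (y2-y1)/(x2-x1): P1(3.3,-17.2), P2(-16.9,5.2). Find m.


dy = 5.2 + 17.2 = 22.4
dx = -16.9 - 3.3 = -20.2
m = 22.4/(-20.2) = -1.1089

m = -1.1089


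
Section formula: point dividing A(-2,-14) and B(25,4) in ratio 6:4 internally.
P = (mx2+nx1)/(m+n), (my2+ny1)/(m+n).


Px = (6*25 + 4*(-2))/10 = 142/10 = 14.2000
Py = (6*4 + 4*(-14))/10 = -32/10 = -3.2000

P = (14.2000, -3.2000)


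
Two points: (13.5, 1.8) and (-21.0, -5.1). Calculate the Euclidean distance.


dx = -21.0 - 13.5 = -34.5
dy = -5.1 - 1.8 = -6.9
d = sqrt(1190.25 + 47.61) = sqrt(1237.86) = 35.1832

35.1832


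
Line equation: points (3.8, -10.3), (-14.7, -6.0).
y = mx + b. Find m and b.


m = (4.3)/(-18.5) = -0.2324
b = y1 - m*x1 = -10.3 - (4.3*3.8)/(-18.5) = -10.3 + 0.8832 = -9.4168

y = -0.2324x - 9.4168


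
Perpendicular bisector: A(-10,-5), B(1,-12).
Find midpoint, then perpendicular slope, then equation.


Midpoint = (-4.5, -8.5)
Slope of AB = dy/dx = -7/11 = -0.6364
Perp slope = -dx/dy = 11/7 = 1.5714
b = My - (perp slope)*Mx = -8.5 + (11*(-4.5))/(-7) = -8.5 + 7.0714 = -1.4286

y = 1.5714x - 1.4286


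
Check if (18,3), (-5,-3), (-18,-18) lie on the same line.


18*(-3+ 18) - 5*(-18-3) - 18*(3+ 3)
= 270 + 105 - 108 = 267

No, not collinear (determinant = 267)


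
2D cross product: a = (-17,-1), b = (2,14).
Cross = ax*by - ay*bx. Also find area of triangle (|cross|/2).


cross = -17*14 + 1*2 = -238 + 2 = -236
Triangle area = |-236|/2 = 236/2 = 118.0000

cross = -236, triangle area = 118.0000


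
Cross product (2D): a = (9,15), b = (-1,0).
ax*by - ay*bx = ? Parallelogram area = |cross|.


cross = 9*0 - 15*(-1) = 0 + 15 = 15
Parallelogram area = |15| = 15

cross = 15, parallelogram area = 15


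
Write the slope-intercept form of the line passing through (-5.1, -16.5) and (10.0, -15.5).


m = (1.0)/(15.1) = 0.0662
b = y1 - m*x1 = -16.5 - (1.0*(-5.1))/(15.1) = -16.5 + 0.3377 = -16.1623

y = 0.0662x - 16.1623


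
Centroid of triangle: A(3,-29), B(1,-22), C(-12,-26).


Gx = (3+1- 12)/3 = -8/3 = -2.6667
Gy = (-29- 22- 26)/3 = -77/3 = -25.6667

G = (-2.6667, -25.6667)


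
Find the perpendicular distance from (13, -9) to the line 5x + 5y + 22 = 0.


|5*13 + 5*(-9) + 22| = |42| = 42
sqrt(25 + 25) = sqrt(50) = 7.0711
d = 42/sqrt(50) = 5.9397

5.9397


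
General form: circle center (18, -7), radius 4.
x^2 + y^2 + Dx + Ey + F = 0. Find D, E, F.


(x-18)^2 + (y+ 7)^2 = 4^2
D = -2h = -36, E = -2k = 14
F = h^2+k^2-r^2 = 324+49-16 = 357

D = -36, E = 14, F = 357


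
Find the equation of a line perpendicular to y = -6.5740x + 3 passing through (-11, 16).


Perpendicular slope = -1/m1 = -1/(-6.5740) = 0.1521
b2 = y0 - m2*x0 = 16 - 11/(-6.5740) = 16 + 1.6733 = 17.6733

y = 0.1521x + 17.6733


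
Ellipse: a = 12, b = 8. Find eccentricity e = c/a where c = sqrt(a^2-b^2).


c = sqrt(144-64) = sqrt(80) = 8.9443
e = c/a = sqrt(80)/12 = 0.7454

e = 0.7454


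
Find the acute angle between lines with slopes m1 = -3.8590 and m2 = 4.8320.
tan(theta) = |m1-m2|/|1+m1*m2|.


m1-m2 = -8.691
1+m1*m2 = -17.646688
tan(theta) = |-8.691/(-17.646688)| = 0.492500
theta = arctan(|-8.691/(-17.646688)|) = 26.2203 degrees (acute angle)

26.2203 degrees


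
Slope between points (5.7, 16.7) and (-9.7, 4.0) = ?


dy = 4.0 - 16.7 = -12.7
dx = -9.7 - 5.7 = -15.4
m = -12.7/(-15.4) = 0.8247

m = 0.8247


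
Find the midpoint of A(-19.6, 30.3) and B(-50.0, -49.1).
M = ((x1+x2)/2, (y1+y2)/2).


Mx = (-19.6 - 50.0)/2 = -69.6/2 = -34.8000
My = (30.3 - 49.1)/2 = -18.8/2 = -9.4000

(-34.8000, -9.4000)


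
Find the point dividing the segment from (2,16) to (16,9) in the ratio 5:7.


Px = (5*16 + 7*2)/12 = 94/12 = 7.8333
Py = (5*9 + 7*16)/12 = 157/12 = 13.0833

P = (7.8333, 13.0833)


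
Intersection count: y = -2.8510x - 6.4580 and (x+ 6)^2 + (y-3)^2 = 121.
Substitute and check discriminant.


Substitute y = -2.8510x - 6.4580: (x+ 6)^2 + (-2.8510x- 6.4580-3)^2 = 121
Expand to Ax^2 + Bx + C = 0, where b-k = -9.458
A = 1+m^2 = 9.128201
B = 2(m(b-k) - h) = 2(-2.8510*(-9.458) + 6) = 65.929516
C = h^2 + (b-k)^2 - r^2 = 36 + 89.453764 - 121 = 4.453764
disc = B^2-4AC = 4346.7011 - 162.6194 = 4184.0817
disc > 0

2 intersection points


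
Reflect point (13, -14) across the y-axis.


Reflection rule for y-axis: (-x, y)
(13, -14) -> (-13, -14)

(-13, -14)


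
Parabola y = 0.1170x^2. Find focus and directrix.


a = 0.1170
1/(4a) = 2.1368
Focus = (0, 2.1368)
Directrix: y = -2.1368

Focus = (0, 2.1368), Directrix: y = -2.1368


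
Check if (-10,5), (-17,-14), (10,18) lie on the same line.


-10*(-14-18) - 17*(18-5) + 10*(5+ 14)
= 320 - 221 + 190 = 289

No, not collinear (determinant = 289)


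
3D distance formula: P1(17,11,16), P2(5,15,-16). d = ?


dx=-12, dy=4, dz=-32
d = sqrt(144+16+1024) = sqrt(1184) = 34.4093

34.4093


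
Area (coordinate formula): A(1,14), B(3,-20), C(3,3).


1*(-20-3) = -23
3*(3-14) = -33
3*(14+ 20) = 102
sum = 46
Area = |46|/2 = 23.0000

23.0000 sq units


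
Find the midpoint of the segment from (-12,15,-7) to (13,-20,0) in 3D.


Mx = (-12+13)/2 = 0.5000
My = (15- 20)/2 = -2.5000
Mz = (-7+0)/2 = -3.5000

M = (0.5000, -2.5000, -3.5000)


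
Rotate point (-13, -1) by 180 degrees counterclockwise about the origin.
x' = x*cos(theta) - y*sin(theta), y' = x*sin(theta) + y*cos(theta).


cos(180) = -1, sin(180) = 0
x' = -13*(-1) + 1*0 = 13
y' = -13*0 - 1*(-1) = 1

(13, 1)


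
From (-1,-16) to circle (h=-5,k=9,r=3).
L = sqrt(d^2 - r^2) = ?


d = sqrt((-1+ 5)^2 + (-16-9)^2) = sqrt(16+625) = 25.3180
L = sqrt(641.0000 - 9) = sqrt(632.0000) = 25.1396

25.1396


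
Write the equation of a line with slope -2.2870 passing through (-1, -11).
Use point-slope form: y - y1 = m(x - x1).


y + 11 = -2.2870(x + 1)
y = -2.2870x - 11 + 2.2870*(-1)
y = -2.2870x - 13.2870

y = -2.2870x - 13.2870


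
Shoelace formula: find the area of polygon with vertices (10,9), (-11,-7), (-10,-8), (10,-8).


sum(xi*y_{i+1}) = 10*(-7) - 11*(-8) - 10*(-8) + 10*9 = 188
sum(yi*x_{i+1}) = 9*(-11) - 7*(-10) - 8*10 - 8*10 = -189
Area = |188 + 189|/2 = 377/2 = 188.5000

188.5000 sq units


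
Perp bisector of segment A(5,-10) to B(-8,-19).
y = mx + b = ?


Midpoint = (-1.5, -14.5)
Slope of AB = dy/dx = -9/(-13) = 0.6923
Perp slope = -dx/dy = -13/9 = -1.4444
b = My - (perp slope)*Mx = -14.5 + (-13*(-1.5))/(-9) = -14.5 - 2.1667 = -16.6667

y = -1.4444x - 16.6667


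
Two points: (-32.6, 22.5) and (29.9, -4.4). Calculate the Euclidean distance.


dx = 29.9 + 32.6 = 62.5
dy = -4.4 - 22.5 = -26.9
d = sqrt(3906.25 + 723.61) = sqrt(4629.86) = 68.0431

68.0431


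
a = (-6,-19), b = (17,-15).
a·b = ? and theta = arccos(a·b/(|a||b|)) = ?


a·b = -6*17 - 19*(-15) = -102 + 285 = 183
|a| = sqrt(36+361) = 19.9249
|b| = sqrt(289+225) = 22.6716
cos(theta) = 183/(sqrt(397)*sqrt(514)) = 183/sqrt(204058) = 0.405111
theta = arccos(183/sqrt(204058)) = 66.1019 degrees

a·b = 183, theta = 66.1019 deg


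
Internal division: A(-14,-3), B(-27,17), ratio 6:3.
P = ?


Px = (6*(-27) + 3*(-14))/9 = -204/9 = -22.6667
Py = (6*17 + 3*(-3))/9 = 93/9 = 10.3333

P = (-22.6667, 10.3333)


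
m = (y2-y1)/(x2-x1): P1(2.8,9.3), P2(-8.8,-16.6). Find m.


dy = -16.6 - 9.3 = -25.9
dx = -8.8 - 2.8 = -11.6
m = -25.9/(-11.6) = 2.2328

m = 2.2328


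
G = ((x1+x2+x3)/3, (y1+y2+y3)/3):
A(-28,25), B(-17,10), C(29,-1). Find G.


Gx = (-28- 17+29)/3 = -16/3 = -5.3333
Gy = (25+10- 1)/3 = 34/3 = 11.3333

G = (-5.3333, 11.3333)


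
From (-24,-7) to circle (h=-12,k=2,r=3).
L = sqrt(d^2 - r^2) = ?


d = sqrt((-24+ 12)^2 + (-7-2)^2) = sqrt(144+81) = 15.0000
L = sqrt(225.0000 - 9) = sqrt(216.0000) = 14.6969

14.6969


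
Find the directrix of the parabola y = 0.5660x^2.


a = 0.5660
1/(4a) = 0.4417
directrix: y = -0.4417 = -0.4417

y = -0.4417


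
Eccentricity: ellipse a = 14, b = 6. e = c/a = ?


c = sqrt(196-36) = sqrt(160) = 12.6491
e = c/a = sqrt(160)/14 = 0.9035

e = 0.9035


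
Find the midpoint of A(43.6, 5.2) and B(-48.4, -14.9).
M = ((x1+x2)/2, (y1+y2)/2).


Mx = (43.6 - 48.4)/2 = -4.8/2 = -2.4000
My = (5.2 - 14.9)/2 = -9.7/2 = -4.8500

(-2.4000, -4.8500)


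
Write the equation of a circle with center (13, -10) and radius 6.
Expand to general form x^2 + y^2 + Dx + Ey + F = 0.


(x-13)^2 + (y+ 10)^2 = 6^2
D = -2h = -26, E = -2k = 20
F = h^2+k^2-r^2 = 169+100-36 = 233

x^2 + y^2 - 26x + 20y + 233 = 0


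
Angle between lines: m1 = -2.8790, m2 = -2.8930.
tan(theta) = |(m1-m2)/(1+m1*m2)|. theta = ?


m1-m2 = 0.014
1+m1*m2 = 9.328947
tan(theta) = |0.014/9.328947| = 0.001501
theta = arctan(|0.014/9.328947|) = 0.0860 degrees (acute angle)

0.0860 degrees


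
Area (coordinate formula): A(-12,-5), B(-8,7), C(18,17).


-12*(7-17) = 120
-8*(17+ 5) = -176
18*(-5-7) = -216
sum = -272
Area = |-272|/2 = 136.0000

136.0000 sq units


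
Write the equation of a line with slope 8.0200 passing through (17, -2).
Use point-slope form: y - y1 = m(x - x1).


y + 2 = 8.0200(x - 17)
y = 8.0200x - 2 - 8.0200*17
y = 8.0200x - 138.3400

y = 8.0200x - 138.3400


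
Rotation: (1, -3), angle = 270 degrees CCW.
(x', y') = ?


cos(270) = 0, sin(270) = -1
x' = 1*0 + 3*(-1) = -3
y' = 1*(-1) - 3*0 = -1

(-3, -1)


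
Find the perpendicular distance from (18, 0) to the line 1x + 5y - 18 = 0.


|1*18 + 5*0 - 18| = |0| = 0
sqrt(1 + 25) = sqrt(26) = 5.0990
d = 0/sqrt(26) = 0

0


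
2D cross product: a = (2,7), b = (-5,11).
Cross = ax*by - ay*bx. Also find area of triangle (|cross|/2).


cross = 2*11 - 7*(-5) = 22 + 35 = 57
Triangle area = |57|/2 = 57/2 = 28.5000

cross = 57, triangle area = 28.5000


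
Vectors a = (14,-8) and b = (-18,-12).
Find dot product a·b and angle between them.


a·b = 14*(-18) - 8*(-12) = -252 + 96 = -156
|a| = sqrt(196+64) = 16.1245
|b| = sqrt(324+144) = 21.6333
cos(theta) = -156/(sqrt(260)*sqrt(468)) = -156/sqrt(121680) = -0.447214
theta = arccos(-156/sqrt(121680)) = 116.5651 degrees

a·b = -156, theta = 116.5651 deg


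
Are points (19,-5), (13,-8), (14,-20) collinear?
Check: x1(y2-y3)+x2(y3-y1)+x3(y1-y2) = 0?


19*(-8+ 20) + 13*(-20+ 5) + 14*(-5+ 8)
= 228 - 195 + 42 = 75

No, not collinear (determinant = 75)


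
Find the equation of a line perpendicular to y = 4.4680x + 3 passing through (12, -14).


Perpendicular slope = -1/m1 = -1/4.4680 = -0.2238
b2 = y0 - m2*x0 = -14 + 12/4.4680 = -14 + 2.6858 = -11.3142

y = -0.2238x - 11.3142


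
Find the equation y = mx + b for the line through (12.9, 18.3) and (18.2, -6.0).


m = (-24.3)/(5.3) = -4.5849
b = y1 - m*x1 = 18.3 - (-24.3*12.9)/(5.3) = 18.3 + 59.1453 = 77.4453

y = -4.5849x + 77.4453


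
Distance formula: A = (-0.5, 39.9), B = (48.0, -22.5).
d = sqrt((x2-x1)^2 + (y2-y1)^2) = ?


dx = 48.0 + 0.5 = 48.5
dy = -22.5 - 39.9 = -62.4
d = sqrt(2352.25 + 3893.76) = sqrt(6246.01) = 79.0317

79.0317


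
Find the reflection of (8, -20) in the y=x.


Reflection rule for y=x: (y, x)
(8, -20) -> (-20, 8)

(-20, 8)


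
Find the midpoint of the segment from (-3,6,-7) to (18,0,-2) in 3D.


Mx = (-3+18)/2 = 7.5000
My = (6+0)/2 = 3.0000
Mz = (-7- 2)/2 = -4.5000

M = (7.5000, 3.0000, -4.5000)


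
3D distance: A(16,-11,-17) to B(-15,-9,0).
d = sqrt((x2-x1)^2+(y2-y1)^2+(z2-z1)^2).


dx=-31, dy=2, dz=17
d = sqrt(961+4+289) = sqrt(1254) = 35.4119

35.4119


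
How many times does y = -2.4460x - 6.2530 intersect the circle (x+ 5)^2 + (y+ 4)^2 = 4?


Substitute y = -2.4460x - 6.2530: (x+ 5)^2 + (-2.4460x- 6.2530+ 4)^2 = 4
Expand to Ax^2 + Bx + C = 0, where b-k = -2.253
A = 1+m^2 = 6.982916
B = 2(m(b-k) - h) = 2(-2.4460*(-2.253) + 5) = 21.021676
C = h^2 + (b-k)^2 - r^2 = 25 + 5.076009 - 4 = 26.076009
disc = B^2-4AC = 441.9109 - 728.3463 = -286.4354
disc < 0

0 intersection points


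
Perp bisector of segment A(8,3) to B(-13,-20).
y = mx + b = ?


Midpoint = (-2.5, -8.5)
Slope of AB = dy/dx = -23/(-21) = 1.0952
Perp slope = -dx/dy = -21/23 = -0.9130
b = My - (perp slope)*Mx = -8.5 + (-21*(-2.5))/(-23) = -8.5 - 2.2826 = -10.7826

y = -0.9130x - 10.7826


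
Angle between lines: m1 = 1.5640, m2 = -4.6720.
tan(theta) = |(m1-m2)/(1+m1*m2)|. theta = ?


m1-m2 = 6.236
1+m1*m2 = -6.307008
tan(theta) = |6.236/(-6.307008)| = 0.988741
theta = arctan(|6.236/(-6.307008)|) = 44.6756 degrees (acute angle)

44.6756 degrees


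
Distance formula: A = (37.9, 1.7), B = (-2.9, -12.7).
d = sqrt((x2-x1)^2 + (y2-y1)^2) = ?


dx = -2.9 - 37.9 = -40.8
dy = -12.7 - 1.7 = -14.4
d = sqrt(1664.64 + 207.36) = sqrt(1872) = 43.2666

43.2666


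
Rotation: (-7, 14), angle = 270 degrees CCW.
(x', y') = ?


cos(270) = 0, sin(270) = -1
x' = -7*0 - 14*(-1) = 14
y' = -7*(-1) + 14*0 = 7

(14, 7)


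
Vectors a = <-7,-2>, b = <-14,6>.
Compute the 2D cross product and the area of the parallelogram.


cross = -7*6 + 2*(-14) = -42 - 28 = -70
Parallelogram area = |-70| = 70

cross = -70, parallelogram area = 70


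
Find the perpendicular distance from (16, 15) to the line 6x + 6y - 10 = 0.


|6*16 + 6*15 - 10| = |176| = 176
sqrt(36 + 36) = sqrt(72) = 8.4853
d = 176/sqrt(72) = 20.7418

20.7418


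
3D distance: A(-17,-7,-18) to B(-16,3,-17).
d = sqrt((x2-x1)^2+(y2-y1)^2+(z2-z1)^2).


dx=1, dy=10, dz=1
d = sqrt(1+100+1) = sqrt(102) = 10.0995

10.0995


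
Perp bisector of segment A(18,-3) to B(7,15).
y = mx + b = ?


Midpoint = (12.5, 6)
Slope of AB = dy/dx = 18/(-11) = -1.6364
Perp slope = -dx/dy = 11/18 = 0.6111
b = My - (perp slope)*Mx = 6 + (-11*12.5)/18 = 6 - 7.6389 = -1.6389

y = 0.6111x - 1.6389


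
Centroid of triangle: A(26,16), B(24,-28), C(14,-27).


Gx = (26+24+14)/3 = 64/3 = 21.3333
Gy = (16- 28- 27)/3 = -39/3 = -13.0000

G = (21.3333, -13.0000)


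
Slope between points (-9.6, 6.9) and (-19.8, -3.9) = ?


dy = -3.9 - 6.9 = -10.8
dx = -19.8 + 9.6 = -10.2
m = -10.8/(-10.2) = 1.0588

m = 1.0588


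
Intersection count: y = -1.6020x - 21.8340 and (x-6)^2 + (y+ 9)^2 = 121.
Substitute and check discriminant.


Substitute y = -1.6020x - 21.8340: (x-6)^2 + (-1.6020x- 21.8340+ 9)^2 = 121
Expand to Ax^2 + Bx + C = 0, where b-k = -12.834
A = 1+m^2 = 3.566404
B = 2(m(b-k) - h) = 2(-1.6020*(-12.834) - 6) = 29.120136
C = h^2 + (b-k)^2 - r^2 = 36 + 164.711556 - 121 = 79.711556
disc = B^2-4AC = 847.9823 - 1137.1344 = -289.1521
disc < 0

0 intersection points


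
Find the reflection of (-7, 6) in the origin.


Reflection rule for origin: (-x, -y)
(-7, 6) -> (7, -6)

(7, -6)


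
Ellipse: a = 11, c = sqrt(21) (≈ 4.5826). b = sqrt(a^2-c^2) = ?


b^2 = 11^2 - (sqrt(21))^2 = 121 - 21 = 100
b = sqrt(100) = 10

b = 10


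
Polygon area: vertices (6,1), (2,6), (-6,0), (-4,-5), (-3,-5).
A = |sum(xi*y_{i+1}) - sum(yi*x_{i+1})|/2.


sum(xi*y_{i+1}) = 6*6 + 2*0 - 6*(-5) - 4*(-5) - 3*1 = 83
sum(yi*x_{i+1}) = 1*2 + 6*(-6) + 0*(-4) - 5*(-3) - 5*6 = -49
Area = |83 + 49|/2 = 132/2 = 66.0000

66.0000 sq units


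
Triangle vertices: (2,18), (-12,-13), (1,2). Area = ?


2*(-13-2) = -30
-12*(2-18) = 192
1*(18+ 13) = 31
sum = 193
Area = |193|/2 = 96.5000

96.5000 sq units


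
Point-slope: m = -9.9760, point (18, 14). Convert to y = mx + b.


y - 14 = -9.9760(x - 18)
y = -9.9760x + 14 + 9.9760*18
y = -9.9760x + 193.5680

y = -9.9760x + 193.5680


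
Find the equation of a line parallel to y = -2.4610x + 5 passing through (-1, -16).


Parallel lines have equal slopes.
m2 = -2.4610
b2 = -16 + 2.4610*(-1) = -18.4610

y = -2.4610x - 18.4610


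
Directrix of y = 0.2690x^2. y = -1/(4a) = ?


a = 0.2690
1/(4a) = 0.9294
directrix: y = -0.9294 = -0.9294

y = -0.9294


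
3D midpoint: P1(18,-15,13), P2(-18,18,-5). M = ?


Mx = (18- 18)/2 = 0
My = (-15+18)/2 = 1.5000
Mz = (13- 5)/2 = 4.0000

M = (0, 1.5000, 4.0000)


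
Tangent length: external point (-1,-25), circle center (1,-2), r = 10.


d = sqrt((-1-1)^2 + (-25+ 2)^2) = sqrt(4+529) = 23.0868
L = sqrt(533.0000 - 100) = sqrt(433.0000) = 20.8087

20.8087


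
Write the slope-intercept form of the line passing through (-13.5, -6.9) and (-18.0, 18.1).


m = (25.0)/(-4.5) = -5.5556
b = y1 - m*x1 = -6.9 - (25.0*(-13.5))/(-4.5) = -6.9 - 75.0000 = -81.9000

y = -5.5556x - 81.9000


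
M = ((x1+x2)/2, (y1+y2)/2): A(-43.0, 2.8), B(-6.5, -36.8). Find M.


Mx = (-43.0 - 6.5)/2 = -49.5/2 = -24.7500
My = (2.8 - 36.8)/2 = -34.0/2 = -17.0000

(-24.7500, -17.0000)


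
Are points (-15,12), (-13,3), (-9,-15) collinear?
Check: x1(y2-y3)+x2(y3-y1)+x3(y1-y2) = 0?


-15*(3+ 15) - 13*(-15-12) - 9*(12-3)
= -270 + 351 - 81 = 0

Yes, collinear (determinant = 0)


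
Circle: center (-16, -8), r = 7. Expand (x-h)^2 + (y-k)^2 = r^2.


(x+ 16)^2 + (y+ 8)^2 = 7^2
D = -2h = 32, E = -2k = 16
F = h^2+k^2-r^2 = 256+64-49 = 271

x^2 + y^2 + 32x + 16y + 271 = 0


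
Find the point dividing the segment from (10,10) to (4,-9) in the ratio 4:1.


Px = (4*4 + 1*10)/5 = 26/5 = 5.2000
Py = (4*(-9) + 1*10)/5 = -26/5 = -5.2000

P = (5.2000, -5.2000)


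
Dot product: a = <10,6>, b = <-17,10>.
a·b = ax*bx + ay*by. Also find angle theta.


a·b = 10*(-17) + 6*10 = -170 + 60 = -110
|a| = sqrt(100+36) = 11.6619
|b| = sqrt(289+100) = 19.7231
cos(theta) = -110/(sqrt(136)*sqrt(389)) = -110/sqrt(52904) = -0.478243
theta = arccos(-110/sqrt(52904)) = 118.5707 degrees

a·b = -110, theta = 118.5707 deg


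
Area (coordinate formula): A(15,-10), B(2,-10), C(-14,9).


15*(-10-9) = -285
2*(9+ 10) = 38
-14*(-10+ 10) = 0
sum = -247
Area = |-247|/2 = 123.5000

123.5000 sq units


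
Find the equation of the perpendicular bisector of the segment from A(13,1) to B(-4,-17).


Midpoint = (4.5, -8)
Slope of AB = dy/dx = -18/(-17) = 1.0588
Perp slope = -dx/dy = -17/18 = -0.9444
b = My - (perp slope)*Mx = -8 + (-17*4.5)/(-18) = -8 + 4.2500 = -3.7500

y = -0.9444x - 3.7500


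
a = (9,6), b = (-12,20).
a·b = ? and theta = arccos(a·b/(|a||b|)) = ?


a·b = 9*(-12) + 6*20 = -108 + 120 = 12
|a| = sqrt(81+36) = 10.8167
|b| = sqrt(144+400) = 23.3238
cos(theta) = 12/(sqrt(117)*sqrt(544)) = 12/sqrt(63648) = 0.047565
theta = arccos(12/sqrt(63648)) = 87.2737 degrees

a·b = 12, theta = 87.2737 deg


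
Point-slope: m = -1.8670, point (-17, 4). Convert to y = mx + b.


y - 4 = -1.8670(x + 17)
y = -1.8670x + 4 + 1.8670*(-17)
y = -1.8670x - 27.7390

y = -1.8670x - 27.7390


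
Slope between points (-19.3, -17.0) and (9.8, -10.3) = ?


dy = -10.3 + 17.0 = 6.7
dx = 9.8 + 19.3 = 29.1
m = 6.7/29.1 = 0.2302

m = 0.2302


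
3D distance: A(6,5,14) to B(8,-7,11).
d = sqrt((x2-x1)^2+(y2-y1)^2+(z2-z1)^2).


dx=2, dy=-12, dz=-3
d = sqrt(4+144+9) = sqrt(157) = 12.5300

12.5300


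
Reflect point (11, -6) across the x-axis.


Reflection rule for x-axis: (x, -y)
(11, -6) -> (11, 6)

(11, 6)


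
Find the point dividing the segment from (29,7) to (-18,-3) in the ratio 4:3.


Px = (4*(-18) + 3*29)/7 = 15/7 = 2.1429
Py = (4*(-3) + 3*7)/7 = 9/7 = 1.2857

P = (2.1429, 1.2857)


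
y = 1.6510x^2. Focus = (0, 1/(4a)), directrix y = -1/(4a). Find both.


a = 1.6510
1/(4a) = 0.1514
Focus = (0, 0.1514)
Directrix: y = -0.1514

Focus = (0, 0.1514), Directrix: y = -0.1514


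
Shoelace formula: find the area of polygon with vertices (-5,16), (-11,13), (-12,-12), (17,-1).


sum(xi*y_{i+1}) = -5*13 - 11*(-12) - 12*(-1) + 17*16 = 351
sum(yi*x_{i+1}) = 16*(-11) + 13*(-12) - 12*17 - 1*(-5) = -531
Area = |351 + 531|/2 = 882/2 = 441.0000

441.0000 sq units


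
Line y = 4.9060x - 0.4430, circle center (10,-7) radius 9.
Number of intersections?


Substitute y = 4.9060x - 0.4430: (x-10)^2 + (4.9060x- 0.4430+ 7)^2 = 81
Expand to Ax^2 + Bx + C = 0, where b-k = 6.557
A = 1+m^2 = 25.068836
B = 2(m(b-k) - h) = 2(4.9060*6.557 - 10) = 44.337284
C = h^2 + (b-k)^2 - r^2 = 100 + 42.994249 - 81 = 61.994249
disc = B^2-4AC = 1965.7948 - 6216.4946 = -4250.6998
disc < 0

0 intersection points


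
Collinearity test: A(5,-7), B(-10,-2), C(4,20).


5*(-2-20) - 10*(20+ 7) + 4*(-7+ 2)
= -110 - 270 - 20 = -400

No, not collinear (determinant = -400)


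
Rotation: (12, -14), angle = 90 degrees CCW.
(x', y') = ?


cos(90) = 0, sin(90) = 1
x' = 12*0 + 14*1 = 14
y' = 12*1 - 14*0 = 12

(14, 12)


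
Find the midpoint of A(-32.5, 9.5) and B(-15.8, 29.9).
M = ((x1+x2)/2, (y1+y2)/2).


Mx = (-32.5 - 15.8)/2 = -48.3/2 = -24.1500
My = (9.5 + 29.9)/2 = 39.4/2 = 19.7000

(-24.1500, 19.7000)


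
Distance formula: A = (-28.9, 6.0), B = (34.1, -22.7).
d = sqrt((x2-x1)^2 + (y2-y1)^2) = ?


dx = 34.1 + 28.9 = 63.0
dy = -22.7 - 6.0 = -28.7
d = sqrt(3969.0 + 823.69) = sqrt(4792.69) = 69.2293

69.2293


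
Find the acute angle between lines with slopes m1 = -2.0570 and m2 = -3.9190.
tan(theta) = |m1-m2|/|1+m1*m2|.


m1-m2 = 1.862
1+m1*m2 = 9.061383
tan(theta) = |1.862/9.061383| = 0.205487
theta = arctan(|1.862/9.061383|) = 11.6119 degrees (acute angle)

11.6119 degrees


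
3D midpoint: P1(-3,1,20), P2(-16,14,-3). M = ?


Mx = (-3- 16)/2 = -9.5000
My = (1+14)/2 = 7.5000
Mz = (20- 3)/2 = 8.5000

M = (-9.5000, 7.5000, 8.5000)


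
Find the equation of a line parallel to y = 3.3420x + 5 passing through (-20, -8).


Parallel lines have equal slopes.
m2 = 3.3420
b2 = -8 - 3.3420*(-20) = 58.8400

y = 3.3420x + 58.8400


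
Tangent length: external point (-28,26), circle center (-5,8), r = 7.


d = sqrt((-28+ 5)^2 + (26-8)^2) = sqrt(529+324) = 29.2062
L = sqrt(853.0000 - 49) = sqrt(804.0000) = 28.3549

28.3549


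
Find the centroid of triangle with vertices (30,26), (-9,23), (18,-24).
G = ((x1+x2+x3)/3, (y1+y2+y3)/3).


Gx = (30- 9+18)/3 = 39/3 = 13.0000
Gy = (26+23- 24)/3 = 25/3 = 8.3333

G = (13.0000, 8.3333)


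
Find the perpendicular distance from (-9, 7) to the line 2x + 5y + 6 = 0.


|2*(-9) + 5*7 + 6| = |23| = 23
sqrt(4 + 25) = sqrt(29) = 5.3852
d = 23/sqrt(29) = 4.2710

4.2710


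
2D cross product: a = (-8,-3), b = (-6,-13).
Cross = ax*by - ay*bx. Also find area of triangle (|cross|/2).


cross = -8*(-13) + 3*(-6) = 104 - 18 = 86
Triangle area = |86|/2 = 86/2 = 43.0000

cross = 86, triangle area = 43.0000


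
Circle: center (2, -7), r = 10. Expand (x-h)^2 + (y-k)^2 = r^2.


(x-2)^2 + (y+ 7)^2 = 10^2
D = -2h = -4, E = -2k = 14
F = h^2+k^2-r^2 = 4+49-100 = -47

x^2 + y^2 - 4x + 14y - 47 = 0


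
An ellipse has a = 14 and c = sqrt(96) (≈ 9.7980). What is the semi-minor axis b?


b^2 = 14^2 - (sqrt(96))^2 = 196 - 96 = 100
b = sqrt(100) = 10

b = 10


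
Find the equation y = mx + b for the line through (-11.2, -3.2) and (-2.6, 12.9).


m = (16.1)/(8.6) = 1.8721
b = y1 - m*x1 = -3.2 - (16.1*(-11.2))/(8.6) = -3.2 + 20.9674 = 17.7674

y = 1.8721x + 17.7674


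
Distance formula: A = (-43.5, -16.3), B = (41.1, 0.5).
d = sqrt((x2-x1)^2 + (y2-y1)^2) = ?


dx = 41.1 + 43.5 = 84.6
dy = 0.5 + 16.3 = 16.8
d = sqrt(7157.16 + 282.24) = sqrt(7439.4) = 86.2520

86.2520


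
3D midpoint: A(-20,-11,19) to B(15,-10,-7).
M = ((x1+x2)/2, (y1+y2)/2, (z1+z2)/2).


Mx = (-20+15)/2 = -2.5000
My = (-11- 10)/2 = -10.5000
Mz = (19- 7)/2 = 6.0000

M = (-2.5000, -10.5000, 6.0000)


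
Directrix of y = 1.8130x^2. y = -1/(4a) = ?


a = 1.8130
1/(4a) = 0.1379
directrix: y = -0.1379 = -0.1379

y = -0.1379


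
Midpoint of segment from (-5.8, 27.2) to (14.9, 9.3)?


Mx = (-5.8 + 14.9)/2 = 9.1/2 = 4.5500
My = (27.2 + 9.3)/2 = 36.5/2 = 18.2500

(4.5500, 18.2500)


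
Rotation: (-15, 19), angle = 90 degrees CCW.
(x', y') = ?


cos(90) = 0, sin(90) = 1
x' = -15*0 - 19*1 = -19
y' = -15*1 + 19*0 = -15

(-19, -15)


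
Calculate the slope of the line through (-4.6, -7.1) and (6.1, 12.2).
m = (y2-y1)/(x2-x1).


dy = 12.2 + 7.1 = 19.3
dx = 6.1 + 4.6 = 10.7
m = 19.3/10.7 = 1.8037

m = 1.8037


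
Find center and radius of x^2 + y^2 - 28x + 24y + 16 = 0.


h = -D/2 = 28/2 = 14
k = -E/2 = -24/2 = -12
r^2 = h^2 + k^2 - F = 196 + 144 - 16 = 324
r = 18

Center (14, -12), radius = 18


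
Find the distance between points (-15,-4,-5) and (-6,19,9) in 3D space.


dx=9, dy=23, dz=14
d = sqrt(81+529+196) = sqrt(806) = 28.3901

28.3901


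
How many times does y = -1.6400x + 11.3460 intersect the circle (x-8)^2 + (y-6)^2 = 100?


Substitute y = -1.6400x + 11.3460: (x-8)^2 + (-1.6400x+11.3460-6)^2 = 100
Expand to Ax^2 + Bx + C = 0, where b-k = 5.346
A = 1+m^2 = 3.6896
B = 2(m(b-k) - h) = 2(-1.6400*5.346 - 8) = -33.53488
C = h^2 + (b-k)^2 - r^2 = 64 + 28.579716 - 100 = -7.420284
disc = B^2-4AC = 1124.5882 + 109.5115 = 1234.0997
disc > 0

2 intersection points


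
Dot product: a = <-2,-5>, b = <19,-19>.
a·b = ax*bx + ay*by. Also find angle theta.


a·b = -2*19 - 5*(-19) = -38 + 95 = 57
|a| = sqrt(4+25) = 5.3852
|b| = sqrt(361+361) = 26.8701
cos(theta) = 57/(sqrt(29)*sqrt(722)) = 57/sqrt(20938) = 0.393919
theta = arccos(57/sqrt(20938)) = 66.8014 degrees

a·b = 57, theta = 66.8014 deg


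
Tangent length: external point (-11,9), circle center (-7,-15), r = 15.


d = sqrt((-11+ 7)^2 + (9+ 15)^2) = sqrt(16+576) = 24.3311
L = sqrt(592.0000 - 225) = sqrt(367.0000) = 19.1572

19.1572


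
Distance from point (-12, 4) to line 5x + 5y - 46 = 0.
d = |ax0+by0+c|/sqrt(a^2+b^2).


|5*(-12) + 5*4 - 46| = |-86| = 86
sqrt(25 + 25) = sqrt(50) = 7.0711
d = 86/sqrt(50) = 12.1622

12.1622


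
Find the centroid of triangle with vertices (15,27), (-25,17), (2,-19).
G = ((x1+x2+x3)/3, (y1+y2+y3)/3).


Gx = (15- 25+2)/3 = -8/3 = -2.6667
Gy = (27+17- 19)/3 = 25/3 = 8.3333

G = (-2.6667, 8.3333)


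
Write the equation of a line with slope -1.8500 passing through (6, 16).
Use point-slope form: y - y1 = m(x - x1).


y - 16 = -1.8500(x - 6)
y = -1.8500x + 16 + 1.8500*6
y = -1.8500x + 27.1000

y = -1.8500x + 27.1000


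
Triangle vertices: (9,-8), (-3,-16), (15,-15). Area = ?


9*(-16+ 15) = -9
-3*(-15+ 8) = 21
15*(-8+ 16) = 120
sum = 132
Area = |132|/2 = 66.0000

66.0000 sq units


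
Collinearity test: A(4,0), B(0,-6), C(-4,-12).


4*(-6+ 12) + 0*(-12-0) - 4*(0+ 6)
= 24 + 0 - 24 = 0

Yes, collinear (determinant = 0)


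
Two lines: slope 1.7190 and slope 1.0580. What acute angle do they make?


m1-m2 = 0.661
1+m1*m2 = 2.818702
tan(theta) = |0.661/2.818702| = 0.234505
theta = arctan(|0.661/2.818702|) = 13.1977 degrees (acute angle)

13.1977 degrees


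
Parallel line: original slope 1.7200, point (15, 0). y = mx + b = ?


Parallel lines have equal slopes.
m2 = 1.7200
b2 = 0 - 1.7200*15 = -25.8000

y = 1.7200x - 25.8000


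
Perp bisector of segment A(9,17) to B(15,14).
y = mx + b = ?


Midpoint = (12, 15.5)
Slope of AB = dy/dx = -3/6 = -0.5000
Perp slope = -dx/dy = 6/3 = 2.0000
b = My - (perp slope)*Mx = 15.5 + (6*12)/(-3) = 15.5 - 24.0000 = -8.5000

y = 2.0000x - 8.5000
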